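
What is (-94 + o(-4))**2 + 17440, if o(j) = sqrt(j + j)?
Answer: 26268 - 376*I*sqrt(2) ≈ 26268.0 - 531.74*I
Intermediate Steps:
o(j) = sqrt(2)*sqrt(j) (o(j) = sqrt(2*j) = sqrt(2)*sqrt(j))
(-94 + o(-4))**2 + 17440 = (-94 + sqrt(2)*sqrt(-4))**2 + 17440 = (-94 + sqrt(2)*(2*I))**2 + 17440 = (-94 + 2*I*sqrt(2))**2 + 17440 = 17440 + (-94 + 2*I*sqrt(2))**2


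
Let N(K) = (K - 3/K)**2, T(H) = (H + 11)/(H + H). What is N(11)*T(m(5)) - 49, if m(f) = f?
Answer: 81747/605 ≈ 135.12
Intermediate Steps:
T(H) = (11 + H)/(2*H) (T(H) = (11 + H)/((2*H)) = (11 + H)*(1/(2*H)) = (11 + H)/(2*H))
N(11)*T(m(5)) - 49 = ((-3 + 11**2)**2/11**2)*((1/2)*(11 + 5)/5) - 49 = ((-3 + 121)**2/121)*((1/2)*(1/5)*16) - 49 = ((1/121)*118**2)*(8/5) - 49 = ((1/121)*13924)*(8/5) - 49 = (13924/121)*(8/5) - 49 = 111392/605 - 49 = 81747/605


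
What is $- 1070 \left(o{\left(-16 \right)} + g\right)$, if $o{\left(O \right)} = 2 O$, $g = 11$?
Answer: $22470$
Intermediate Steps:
$- 1070 \left(o{\left(-16 \right)} + g\right) = - 1070 \left(2 \left(-16\right) + 11\right) = - 1070 \left(-32 + 11\right) = \left(-1070\right) \left(-21\right) = 22470$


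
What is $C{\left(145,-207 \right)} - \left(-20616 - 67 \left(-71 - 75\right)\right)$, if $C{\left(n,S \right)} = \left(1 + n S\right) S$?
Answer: $6223732$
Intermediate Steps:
$C{\left(n,S \right)} = S \left(1 + S n\right)$ ($C{\left(n,S \right)} = \left(1 + S n\right) S = S \left(1 + S n\right)$)
$C{\left(145,-207 \right)} - \left(-20616 - 67 \left(-71 - 75\right)\right) = - 207 \left(1 - 30015\right) - \left(-20616 - 67 \left(-71 - 75\right)\right) = - 207 \left(1 - 30015\right) - \left(-20616 - -9782\right) = \left(-207\right) \left(-30014\right) - \left(-20616 + 9782\right) = 6212898 - -10834 = 6212898 + 10834 = 6223732$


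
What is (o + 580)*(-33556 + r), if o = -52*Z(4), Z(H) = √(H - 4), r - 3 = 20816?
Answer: -7387460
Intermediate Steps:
r = 20819 (r = 3 + 20816 = 20819)
Z(H) = √(-4 + H)
o = 0 (o = -52*√(-4 + 4) = -52*√0 = -52*0 = 0)
(o + 580)*(-33556 + r) = (0 + 580)*(-33556 + 20819) = 580*(-12737) = -7387460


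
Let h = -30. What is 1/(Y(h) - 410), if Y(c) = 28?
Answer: -1/382 ≈ -0.0026178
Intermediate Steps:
1/(Y(h) - 410) = 1/(28 - 410) = 1/(-382) = -1/382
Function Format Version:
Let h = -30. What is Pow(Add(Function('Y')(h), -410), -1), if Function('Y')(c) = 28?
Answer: Rational(-1, 382) ≈ -0.0026178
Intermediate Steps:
Pow(Add(Function('Y')(h), -410), -1) = Pow(Add(28, -410), -1) = Pow(-382, -1) = Rational(-1, 382)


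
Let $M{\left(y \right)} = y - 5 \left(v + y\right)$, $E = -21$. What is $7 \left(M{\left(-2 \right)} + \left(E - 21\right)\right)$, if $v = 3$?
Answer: $-343$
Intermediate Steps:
$M{\left(y \right)} = -15 - 4 y$ ($M{\left(y \right)} = y - 5 \left(3 + y\right) = y - \left(15 + 5 y\right) = -15 - 4 y$)
$7 \left(M{\left(-2 \right)} + \left(E - 21\right)\right) = 7 \left(\left(-15 - -8\right) - 42\right) = 7 \left(\left(-15 + 8\right) - 42\right) = 7 \left(-7 - 42\right) = 7 \left(-49\right) = -343$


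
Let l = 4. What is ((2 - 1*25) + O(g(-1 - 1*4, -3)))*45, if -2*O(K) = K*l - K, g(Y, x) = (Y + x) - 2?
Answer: -360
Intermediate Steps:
g(Y, x) = -2 + Y + x
O(K) = -3*K/2 (O(K) = -(K*4 - K)/2 = -(4*K - K)/2 = -3*K/2)
((2 - 1*25) + O(g(-1 - 1*4, -3)))*45 = ((2 - 1*25) - 3*(-2 + (-1 - 1*4) - 3)/2)*45 = ((2 - 25) - 3*(-2 + (-1 - 4) - 3)/2)*45 = (-23 - 3*(-2 - 5 - 3)/2)*45 = (-23 - 3/2*(-10))*45 = (-23 + 15)*45 = -8*45 = -360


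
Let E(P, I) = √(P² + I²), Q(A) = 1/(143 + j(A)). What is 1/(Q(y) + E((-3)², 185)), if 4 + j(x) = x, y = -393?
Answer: 254/2213285895 + 64516*√34306/2213285895 ≈ 0.0053991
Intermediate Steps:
j(x) = -4 + x
Q(A) = 1/(139 + A) (Q(A) = 1/(143 + (-4 + A)) = 1/(139 + A))
E(P, I) = √(I² + P²)
1/(Q(y) + E((-3)², 185)) = 1/(1/(139 - 393) + √(185² + ((-3)²)²)) = 1/(1/(-254) + √(34225 + 9²)) = 1/(-1/254 + √(34225 + 81)) = 1/(-1/254 + √34306)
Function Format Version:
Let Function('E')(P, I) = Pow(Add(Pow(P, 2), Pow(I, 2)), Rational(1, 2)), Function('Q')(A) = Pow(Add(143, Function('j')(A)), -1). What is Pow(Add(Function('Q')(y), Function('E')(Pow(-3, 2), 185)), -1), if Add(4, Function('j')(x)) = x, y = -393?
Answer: Add(Rational(254, 2213285895), Mul(Rational(64516, 2213285895), Pow(34306, Rational(1, 2)))) ≈ 0.0053991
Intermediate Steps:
Function('j')(x) = Add(-4, x)
Function('Q')(A) = Pow(Add(139, A), -1) (Function('Q')(A) = Pow(Add(143, Add(-4, A)), -1) = Pow(Add(139, A), -1))
Function('E')(P, I) = Pow(Add(Pow(I, 2), Pow(P, 2)), Rational(1, 2))
Pow(Add(Function('Q')(y), Function('E')(Pow(-3, 2), 185)), -1) = Pow(Add(Pow(Add(139, -393), -1), Pow(Add(Pow(185, 2), Pow(Pow(-3, 2), 2)), Rational(1, 2))), -1) = Pow(Add(Pow(-254, -1), Pow(Add(34225, Pow(9, 2)), Rational(1, 2))), -1) = Pow(Add(Rational(-1, 254), Pow(Add(34225, 81), Rational(1, 2))), -1) = Pow(Add(Rational(-1, 254), Pow(34306, Rational(1, 2))), -1)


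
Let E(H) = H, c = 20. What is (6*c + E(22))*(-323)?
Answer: -45866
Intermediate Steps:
(6*c + E(22))*(-323) = (6*20 + 22)*(-323) = (120 + 22)*(-323) = 142*(-323) = -45866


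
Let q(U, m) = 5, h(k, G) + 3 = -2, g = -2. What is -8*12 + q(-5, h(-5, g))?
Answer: -91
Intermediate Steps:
h(k, G) = -5 (h(k, G) = -3 - 2 = -5)
-8*12 + q(-5, h(-5, g)) = -8*12 + 5 = -96 + 5 = -91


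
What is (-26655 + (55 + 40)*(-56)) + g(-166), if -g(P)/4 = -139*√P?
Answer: -31975 + 556*I*√166 ≈ -31975.0 + 7163.6*I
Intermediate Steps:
g(P) = 556*√P (g(P) = -(-556)*√P = 556*√P)
(-26655 + (55 + 40)*(-56)) + g(-166) = (-26655 + (55 + 40)*(-56)) + 556*√(-166) = (-26655 + 95*(-56)) + 556*(I*√166) = (-26655 - 5320) + 556*I*√166 = -31975 + 556*I*√166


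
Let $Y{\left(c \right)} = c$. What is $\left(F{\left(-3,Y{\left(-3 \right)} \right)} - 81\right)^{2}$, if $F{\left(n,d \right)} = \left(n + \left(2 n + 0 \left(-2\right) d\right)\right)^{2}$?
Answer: $0$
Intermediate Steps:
$F{\left(n,d \right)} = 9 n^{2}$ ($F{\left(n,d \right)} = \left(n + \left(2 n + 0 d\right)\right)^{2} = \left(n + \left(2 n + 0\right)\right)^{2} = \left(n + 2 n\right)^{2} = \left(3 n\right)^{2} = 9 n^{2}$)
$\left(F{\left(-3,Y{\left(-3 \right)} \right)} - 81\right)^{2} = \left(9 \left(-3\right)^{2} - 81\right)^{2} = \left(9 \cdot 9 - 81\right)^{2} = \left(81 - 81\right)^{2} = 0^{2} = 0$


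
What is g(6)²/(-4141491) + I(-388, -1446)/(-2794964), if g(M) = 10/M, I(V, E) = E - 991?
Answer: 90765448003/104177864261916 ≈ 0.00087125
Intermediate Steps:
I(V, E) = -991 + E
g(6)²/(-4141491) + I(-388, -1446)/(-2794964) = (10/6)²/(-4141491) + (-991 - 1446)/(-2794964) = (10*(⅙))²*(-1/4141491) - 2437*(-1/2794964) = (5/3)²*(-1/4141491) + 2437/2794964 = (25/9)*(-1/4141491) + 2437/2794964 = -25/37273419 + 2437/2794964 = 90765448003/104177864261916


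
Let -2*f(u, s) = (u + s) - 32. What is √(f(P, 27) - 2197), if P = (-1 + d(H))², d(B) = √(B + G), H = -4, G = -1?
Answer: √(-8770 + 4*I*√5)/2 ≈ 0.023877 + 46.824*I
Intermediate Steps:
d(B) = √(-1 + B) (d(B) = √(B - 1) = √(-1 + B))
P = (-1 + I*√5)² (P = (-1 + √(-1 - 4))² = (-1 + √(-5))² = (-1 + I*√5)² ≈ -4.0 - 4.4721*I)
f(u, s) = 16 - s/2 - u/2 (f(u, s) = -((u + s) - 32)/2 = -((s + u) - 32)/2 = -(-32 + s + u)/2 = 16 - s/2 - u/2)
√(f(P, 27) - 2197) = √((16 - ½*27 - (1 - I*√5)²/2) - 2197) = √((16 - 27/2 - (1 - I*√5)²/2) - 2197) = √((5/2 - (1 - I*√5)²/2) - 2197) = √(-4389/2 - (1 - I*√5)²/2)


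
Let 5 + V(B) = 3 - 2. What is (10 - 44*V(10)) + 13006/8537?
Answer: 1600888/8537 ≈ 187.52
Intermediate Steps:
V(B) = -4 (V(B) = -5 + (3 - 2) = -5 + 1 = -4)
(10 - 44*V(10)) + 13006/8537 = (10 - 44*(-4)) + 13006/8537 = (10 + 176) + 13006*(1/8537) = 186 + 13006/8537 = 1600888/8537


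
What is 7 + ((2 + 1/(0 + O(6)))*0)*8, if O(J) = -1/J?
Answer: 7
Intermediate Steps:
7 + ((2 + 1/(0 + O(6)))*0)*8 = 7 + ((2 + 1/(0 - 1/6))*0)*8 = 7 + ((2 + 1/(0 - 1*⅙))*0)*8 = 7 + ((2 + 1/(0 - ⅙))*0)*8 = 7 + ((2 + 1/(-⅙))*0)*8 = 7 + ((2 - 6)*0)*8 = 7 - 4*0*8 = 7 + 0*8 = 7 + 0 = 7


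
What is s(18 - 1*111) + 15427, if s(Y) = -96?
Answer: 15331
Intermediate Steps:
s(18 - 1*111) + 15427 = -96 + 15427 = 15331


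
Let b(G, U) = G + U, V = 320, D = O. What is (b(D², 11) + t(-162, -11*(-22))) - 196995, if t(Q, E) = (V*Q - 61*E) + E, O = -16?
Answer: -263088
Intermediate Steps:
D = -16
t(Q, E) = -60*E + 320*Q (t(Q, E) = (320*Q - 61*E) + E = (-61*E + 320*Q) + E = -60*E + 320*Q)
(b(D², 11) + t(-162, -11*(-22))) - 196995 = (((-16)² + 11) + (-(-660)*(-22) + 320*(-162))) - 196995 = ((256 + 11) + (-60*242 - 51840)) - 196995 = (267 + (-14520 - 51840)) - 196995 = (267 - 66360) - 196995 = -66093 - 196995 = -263088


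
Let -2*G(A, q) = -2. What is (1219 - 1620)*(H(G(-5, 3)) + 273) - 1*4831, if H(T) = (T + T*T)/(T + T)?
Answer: -114705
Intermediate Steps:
G(A, q) = 1 (G(A, q) = -½*(-2) = 1)
H(T) = (T + T²)/(2*T) (H(T) = (T + T²)/((2*T)) = (T + T²)*(1/(2*T)) = (T + T²)/(2*T))
(1219 - 1620)*(H(G(-5, 3)) + 273) - 1*4831 = (1219 - 1620)*((½ + (½)*1) + 273) - 1*4831 = -401*((½ + ½) + 273) - 4831 = -401*(1 + 273) - 4831 = -401*274 - 4831 = -109874 - 4831 = -114705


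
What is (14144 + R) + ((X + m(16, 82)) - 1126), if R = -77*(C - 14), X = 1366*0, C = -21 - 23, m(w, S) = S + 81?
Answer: 17647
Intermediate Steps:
m(w, S) = 81 + S
C = -44
X = 0
R = 4466 (R = -77*(-44 - 14) = -77*(-58) = 4466)
(14144 + R) + ((X + m(16, 82)) - 1126) = (14144 + 4466) + ((0 + (81 + 82)) - 1126) = 18610 + ((0 + 163) - 1126) = 18610 + (163 - 1126) = 18610 - 963 = 17647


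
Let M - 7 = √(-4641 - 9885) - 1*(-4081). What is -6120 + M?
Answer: -2032 + 3*I*√1614 ≈ -2032.0 + 120.52*I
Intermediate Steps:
M = 4088 + 3*I*√1614 (M = 7 + (√(-4641 - 9885) - 1*(-4081)) = 7 + (√(-14526) + 4081) = 7 + (3*I*√1614 + 4081) = 7 + (4081 + 3*I*√1614) = 4088 + 3*I*√1614 ≈ 4088.0 + 120.52*I)
-6120 + M = -6120 + (4088 + 3*I*√1614) = -2032 + 3*I*√1614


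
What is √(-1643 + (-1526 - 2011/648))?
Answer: I*√4111046/36 ≈ 56.321*I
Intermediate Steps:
√(-1643 + (-1526 - 2011/648)) = √(-1643 - 990859/648) = √(-2055523/648) = I*√4111046/36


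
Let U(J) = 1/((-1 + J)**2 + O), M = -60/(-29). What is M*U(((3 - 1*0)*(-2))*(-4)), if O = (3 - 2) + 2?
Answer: 15/3857 ≈ 0.0038890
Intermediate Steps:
M = 60/29 (M = -60*(-1/29) = 60/29 ≈ 2.0690)
O = 3 (O = 1 + 2 = 3)
U(J) = 1/(3 + (-1 + J)**2) (U(J) = 1/((-1 + J)**2 + 3) = 1/(3 + (-1 + J)**2))
M*U(((3 - 1*0)*(-2))*(-4)) = 60/(29*(3 + (-1 + ((3 - 1*0)*(-2))*(-4))**2)) = 60/(29*(3 + (-1 + ((3 + 0)*(-2))*(-4))**2)) = 60/(29*(3 + (-1 + (3*(-2))*(-4))**2)) = 60/(29*(3 + (-1 - 6*(-4))**2)) = 60/(29*(3 + (-1 + 24)**2)) = 60/(29*(3 + 23**2)) = 60/(29*(3 + 529)) = (60/29)/532 = (60/29)*(1/532) = 15/3857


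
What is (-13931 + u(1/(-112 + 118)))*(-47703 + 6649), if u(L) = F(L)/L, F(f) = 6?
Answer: 570445330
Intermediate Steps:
u(L) = 6/L
(-13931 + u(1/(-112 + 118)))*(-47703 + 6649) = (-13931 + 6/(1/(-112 + 118)))*(-47703 + 6649) = (-13931 + 6/(1/6))*(-41054) = (-13931 + 6/(⅙))*(-41054) = (-13931 + 6*6)*(-41054) = (-13931 + 36)*(-41054) = -13895*(-41054) = 570445330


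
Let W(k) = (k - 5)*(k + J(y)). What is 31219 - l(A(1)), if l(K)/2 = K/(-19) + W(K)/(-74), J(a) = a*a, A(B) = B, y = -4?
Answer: 21945739/703 ≈ 31217.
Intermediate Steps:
J(a) = a**2
W(k) = (-5 + k)*(16 + k) (W(k) = (k - 5)*(k + (-4)**2) = (-5 + k)*(k + 16) = (-5 + k)*(16 + k))
l(K) = 80/37 - 283*K/703 - K**2/37 (l(K) = 2*(K/(-19) + (-80 + K**2 + 11*K)/(-74)) = 2*(K*(-1/19) + (-80 + K**2 + 11*K)*(-1/74)) = 2*(-K/19 + (40/37 - 11*K/74 - K**2/74)) = 2*(40/37 - 283*K/1406 - K**2/74) = 80/37 - 283*K/703 - K**2/37)
31219 - l(A(1)) = 31219 - (80/37 - 283/703*1 - 1/37*1**2) = 31219 - (80/37 - 283/703 - 1/37*1) = 31219 - (80/37 - 283/703 - 1/37) = 31219 - 1*1218/703 = 31219 - 1218/703 = 21945739/703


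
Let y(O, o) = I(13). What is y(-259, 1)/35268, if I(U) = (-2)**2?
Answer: 1/8817 ≈ 0.00011342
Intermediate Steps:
I(U) = 4
y(O, o) = 4
y(-259, 1)/35268 = 4/35268 = 4*(1/35268) = 1/8817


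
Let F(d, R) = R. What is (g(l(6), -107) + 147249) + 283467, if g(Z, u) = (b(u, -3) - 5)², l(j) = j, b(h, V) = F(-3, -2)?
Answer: 430765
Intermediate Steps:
b(h, V) = -2
g(Z, u) = 49 (g(Z, u) = (-2 - 5)² = (-7)² = 49)
(g(l(6), -107) + 147249) + 283467 = (49 + 147249) + 283467 = 147298 + 283467 = 430765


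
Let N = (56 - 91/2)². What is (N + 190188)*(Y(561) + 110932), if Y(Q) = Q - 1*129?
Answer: 21192374313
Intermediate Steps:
N = 441/4 (N = (56 - 91*½)² = (56 - 91/2)² = (21/2)² = 441/4 ≈ 110.25)
Y(Q) = -129 + Q (Y(Q) = Q - 129 = -129 + Q)
(N + 190188)*(Y(561) + 110932) = (441/4 + 190188)*((-129 + 561) + 110932) = 761193*(432 + 110932)/4 = (761193/4)*111364 = 21192374313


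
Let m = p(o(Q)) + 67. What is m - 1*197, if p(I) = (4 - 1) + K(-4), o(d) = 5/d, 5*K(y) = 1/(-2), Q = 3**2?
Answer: -1271/10 ≈ -127.10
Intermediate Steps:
Q = 9
K(y) = -1/10 (K(y) = (1/5)/(-2) = (1/5)*(-1/2) = -1/10)
p(I) = 29/10 (p(I) = (4 - 1) - 1/10 = 3 - 1/10 = 29/10)
m = 699/10 (m = 29/10 + 67 = 699/10 ≈ 69.900)
m - 1*197 = 699/10 - 1*197 = 699/10 - 197 = -1271/10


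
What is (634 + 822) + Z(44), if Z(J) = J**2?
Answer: 3392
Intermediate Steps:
(634 + 822) + Z(44) = (634 + 822) + 44**2 = 1456 + 1936 = 3392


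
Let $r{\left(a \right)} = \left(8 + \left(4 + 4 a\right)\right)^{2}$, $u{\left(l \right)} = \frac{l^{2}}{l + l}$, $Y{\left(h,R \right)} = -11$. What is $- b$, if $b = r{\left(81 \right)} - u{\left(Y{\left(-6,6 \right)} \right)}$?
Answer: $- \frac{225803}{2} \approx -1.129 \cdot 10^{5}$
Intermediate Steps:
$u{\left(l \right)} = \frac{l}{2}$ ($u{\left(l \right)} = \frac{l^{2}}{2 l} = l^{2} \frac{1}{2 l} = \frac{l}{2}$)
$r{\left(a \right)} = \left(12 + 4 a\right)^{2}$
$b = \frac{225803}{2}$ ($b = 16 \left(3 + 81\right)^{2} - \frac{1}{2} \left(-11\right) = 16 \cdot 84^{2} - - \frac{11}{2} = 16 \cdot 7056 + \frac{11}{2} = 112896 + \frac{11}{2} = \frac{225803}{2} \approx 1.129 \cdot 10^{5}$)
$- b = \left(-1\right) \frac{225803}{2} = - \frac{225803}{2}$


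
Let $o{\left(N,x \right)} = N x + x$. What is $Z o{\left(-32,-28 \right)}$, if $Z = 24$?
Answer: $20832$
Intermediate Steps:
$o{\left(N,x \right)} = x + N x$
$Z o{\left(-32,-28 \right)} = 24 \left(- 28 \left(1 - 32\right)\right) = 24 \left(\left(-28\right) \left(-31\right)\right) = 24 \cdot 868 = 20832$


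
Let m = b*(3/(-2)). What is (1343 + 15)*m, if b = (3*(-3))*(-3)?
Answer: -54999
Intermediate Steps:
b = 27 (b = -9*(-3) = 27)
m = -81/2 (m = 27*(3/(-2)) = 27*(3*(-½)) = 27*(-3/2) = -81/2 ≈ -40.500)
(1343 + 15)*m = (1343 + 15)*(-81/2) = 1358*(-81/2) = -54999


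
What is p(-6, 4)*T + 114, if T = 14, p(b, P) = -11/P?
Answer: 151/2 ≈ 75.500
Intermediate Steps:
p(-6, 4)*T + 114 = -11/4*14 + 114 = -77/2 + 114 = 151/2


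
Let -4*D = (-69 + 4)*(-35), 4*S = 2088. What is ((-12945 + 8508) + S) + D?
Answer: -17935/4 ≈ -4483.8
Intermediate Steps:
S = 522 (S = (¼)*2088 = 522)
D = -2275/4 (D = -(-69 + 4)*(-35)/4 = -(-65)*(-35)/4 = -¼*2275 = -2275/4 ≈ -568.75)
((-12945 + 8508) + S) + D = ((-12945 + 8508) + 522) - 2275/4 = (-4437 + 522) - 2275/4 = -3915 - 2275/4 = -17935/4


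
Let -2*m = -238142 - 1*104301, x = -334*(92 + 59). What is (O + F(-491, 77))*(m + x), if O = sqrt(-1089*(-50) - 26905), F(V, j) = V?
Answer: -118613325/2 + 241575*sqrt(27545)/2 ≈ -3.9260e+7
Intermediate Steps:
x = -50434 (x = -334*151 = -50434)
O = sqrt(27545) (O = sqrt(54450 - 26905) = sqrt(27545) ≈ 165.97)
m = 342443/2 (m = -(-238142 - 1*104301)/2 = -(-238142 - 104301)/2 = -1/2*(-342443) = 342443/2 ≈ 1.7122e+5)
(O + F(-491, 77))*(m + x) = (sqrt(27545) - 491)*(342443/2 - 50434) = (-491 + sqrt(27545))*(241575/2) = -118613325/2 + 241575*sqrt(27545)/2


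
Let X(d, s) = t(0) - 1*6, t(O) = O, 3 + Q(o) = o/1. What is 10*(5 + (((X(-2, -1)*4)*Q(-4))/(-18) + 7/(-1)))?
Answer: -340/3 ≈ -113.33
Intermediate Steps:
Q(o) = -3 + o (Q(o) = -3 + o/1 = -3 + o*1 = -3 + o)
X(d, s) = -6 (X(d, s) = 0 - 1*6 = 0 - 6 = -6)
10*(5 + (((X(-2, -1)*4)*Q(-4))/(-18) + 7/(-1))) = 10*(5 + (((-6*4)*(-3 - 4))/(-18) + 7/(-1))) = 10*(5 + (-24*(-7)*(-1/18) + 7*(-1))) = 10*(5 + (168*(-1/18) - 7)) = 10*(5 + (-28/3 - 7)) = 10*(5 - 49/3) = 10*(-34/3) = -340/3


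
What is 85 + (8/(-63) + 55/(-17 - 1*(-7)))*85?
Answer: -49555/126 ≈ -393.29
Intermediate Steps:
85 + (8/(-63) + 55/(-17 - 1*(-7)))*85 = 85 + (8*(-1/63) + 55/(-17 + 7))*85 = 85 + (-8/63 + 55/(-10))*85 = 85 + (-8/63 + 55*(-1/10))*85 = 85 + (-8/63 - 11/2)*85 = 85 - 709/126*85 = 85 - 60265/126 = -49555/126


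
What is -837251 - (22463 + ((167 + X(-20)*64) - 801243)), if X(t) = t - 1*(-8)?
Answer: -57870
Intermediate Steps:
X(t) = 8 + t (X(t) = t + 8 = 8 + t)
-837251 - (22463 + ((167 + X(-20)*64) - 801243)) = -837251 - (22463 + ((167 + (8 - 20)*64) - 801243)) = -837251 - (22463 + ((167 - 12*64) - 801243)) = -837251 - (22463 + ((167 - 768) - 801243)) = -837251 - (22463 + (-601 - 801243)) = -837251 - (22463 - 801844) = -837251 - 1*(-779381) = -837251 + 779381 = -57870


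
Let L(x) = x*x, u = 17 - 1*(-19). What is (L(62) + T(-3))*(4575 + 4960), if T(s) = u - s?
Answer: 37024405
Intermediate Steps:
u = 36 (u = 17 + 19 = 36)
T(s) = 36 - s
L(x) = x**2
(L(62) + T(-3))*(4575 + 4960) = (62**2 + (36 - 1*(-3)))*(4575 + 4960) = (3844 + (36 + 3))*9535 = (3844 + 39)*9535 = 3883*9535 = 37024405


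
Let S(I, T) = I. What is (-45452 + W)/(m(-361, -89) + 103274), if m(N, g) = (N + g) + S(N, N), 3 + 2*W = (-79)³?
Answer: -291973/102463 ≈ -2.8495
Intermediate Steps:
W = -246521 (W = -3/2 + (½)*(-79)³ = -3/2 + (½)*(-493039) = -3/2 - 493039/2 = -246521)
m(N, g) = g + 2*N (m(N, g) = (N + g) + N = g + 2*N)
(-45452 + W)/(m(-361, -89) + 103274) = (-45452 - 246521)/((-89 + 2*(-361)) + 103274) = -291973/((-89 - 722) + 103274) = -291973/(-811 + 103274) = -291973/102463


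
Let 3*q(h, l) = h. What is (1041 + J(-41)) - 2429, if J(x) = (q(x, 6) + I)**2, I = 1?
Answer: -11048/9 ≈ -1227.6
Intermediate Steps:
q(h, l) = h/3
J(x) = (1 + x/3)**2 (J(x) = (x/3 + 1)**2 = (1 + x/3)**2)
(1041 + J(-41)) - 2429 = (1041 + (3 - 41)**2/9) - 2429 = (1041 + (1/9)*(-38)**2) - 2429 = (1041 + (1/9)*1444) - 2429 = (1041 + 1444/9) - 2429 = 10813/9 - 2429 = -11048/9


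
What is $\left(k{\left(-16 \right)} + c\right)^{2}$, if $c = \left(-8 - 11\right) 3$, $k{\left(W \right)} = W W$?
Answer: $39601$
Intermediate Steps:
$k{\left(W \right)} = W^{2}$
$c = -57$ ($c = \left(-19\right) 3 = -57$)
$\left(k{\left(-16 \right)} + c\right)^{2} = \left(\left(-16\right)^{2} - 57\right)^{2} = \left(256 - 57\right)^{2} = 199^{2} = 39601$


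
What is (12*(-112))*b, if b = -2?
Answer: 2688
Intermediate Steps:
(12*(-112))*b = (12*(-112))*(-2) = -1344*(-2) = 2688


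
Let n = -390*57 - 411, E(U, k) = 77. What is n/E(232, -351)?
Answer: -22641/77 ≈ -294.04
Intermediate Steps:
n = -22641 (n = -22230 - 411 = -22641)
n/E(232, -351) = -22641/77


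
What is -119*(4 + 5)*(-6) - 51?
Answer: 6375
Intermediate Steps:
-119*(4 + 5)*(-6) - 51 = -1071*(-6) - 51 = -119*(-54) - 51 = 6426 - 51 = 6375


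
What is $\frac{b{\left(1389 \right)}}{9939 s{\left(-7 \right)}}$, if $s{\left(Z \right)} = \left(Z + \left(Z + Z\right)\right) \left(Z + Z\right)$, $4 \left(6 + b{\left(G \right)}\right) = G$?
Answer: $\frac{65}{556584} \approx 0.00011678$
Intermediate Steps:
$b{\left(G \right)} = -6 + \frac{G}{4}$
$s{\left(Z \right)} = 6 Z^{2}$ ($s{\left(Z \right)} = \left(Z + 2 Z\right) 2 Z = 3 Z 2 Z = 6 Z^{2}$)
$\frac{b{\left(1389 \right)}}{9939 s{\left(-7 \right)}} = \frac{-6 + \frac{1}{4} \cdot 1389}{9939 \cdot 6 \left(-7\right)^{2}} = \frac{-6 + \frac{1389}{4}}{9939 \cdot 6 \cdot 49} = \frac{1365}{4 \cdot 9939 \cdot 294} = \frac{1365}{4 \cdot 2922066} = \frac{1365}{4} \cdot \frac{1}{2922066} = \frac{65}{556584}$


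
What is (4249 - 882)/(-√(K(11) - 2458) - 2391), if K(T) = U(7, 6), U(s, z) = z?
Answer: -8050497/5719333 + 6734*I*√613/5719333 ≈ -1.4076 + 0.029151*I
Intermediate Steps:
K(T) = 6
(4249 - 882)/(-√(K(11) - 2458) - 2391) = (4249 - 882)/(-√(6 - 2458) - 2391) = 3367/(-√(-2452) - 2391) = 3367/(-2*I*√613 - 2391) = 3367/(-2391 - 2*I*√613)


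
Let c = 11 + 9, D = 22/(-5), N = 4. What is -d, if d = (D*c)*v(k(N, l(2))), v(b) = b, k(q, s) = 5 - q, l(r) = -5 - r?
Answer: 88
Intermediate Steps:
D = -22/5 (D = 22*(-1/5) = -22/5 ≈ -4.4000)
c = 20
d = -88 (d = (-22/5*20)*(5 - 1*4) = -88*(5 - 4) = -88*1 = -88)
-d = -1*(-88) = 88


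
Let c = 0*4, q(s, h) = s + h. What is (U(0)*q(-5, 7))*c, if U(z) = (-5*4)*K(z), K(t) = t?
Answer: 0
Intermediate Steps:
q(s, h) = h + s
U(z) = -20*z (U(z) = (-5*4)*z = -20*z)
c = 0
(U(0)*q(-5, 7))*c = ((-20*0)*(7 - 5))*0 = (0*2)*0 = 0*0 = 0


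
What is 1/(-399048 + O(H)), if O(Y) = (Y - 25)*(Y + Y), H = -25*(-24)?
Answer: 1/290952 ≈ 3.4370e-6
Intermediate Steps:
H = 600
O(Y) = 2*Y*(-25 + Y) (O(Y) = (-25 + Y)*(2*Y) = 2*Y*(-25 + Y))
1/(-399048 + O(H)) = 1/(-399048 + 2*600*(-25 + 600)) = 1/(-399048 + 2*600*575) = 1/(-399048 + 690000) = 1/290952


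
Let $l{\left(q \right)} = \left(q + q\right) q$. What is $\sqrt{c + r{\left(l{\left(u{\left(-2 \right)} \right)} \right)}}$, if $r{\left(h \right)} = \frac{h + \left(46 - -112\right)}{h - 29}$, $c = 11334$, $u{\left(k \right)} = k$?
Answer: $\frac{2 \sqrt{1248702}}{21} \approx 106.42$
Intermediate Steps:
$l{\left(q \right)} = 2 q^{2}$ ($l{\left(q \right)} = 2 q q = 2 q^{2}$)
$r{\left(h \right)} = \frac{158 + h}{-29 + h}$ ($r{\left(h \right)} = \frac{h + \left(46 + 112\right)}{-29 + h} = \frac{h + 158}{-29 + h} = \frac{158 + h}{-29 + h}$)
$\sqrt{c + r{\left(l{\left(u{\left(-2 \right)} \right)} \right)}} = \sqrt{11334 + \frac{158 + 2 \left(-2\right)^{2}}{-29 + 2 \left(-2\right)^{2}}} = \sqrt{11334 + \frac{158 + 2 \cdot 4}{-29 + 2 \cdot 4}} = \sqrt{11334 + \frac{158 + 8}{-29 + 8}} = \sqrt{11334 + \frac{1}{-21} \cdot 166} = \sqrt{11334 - \frac{166}{21}} = \sqrt{\frac{237848}{21}} = \frac{2 \sqrt{1248702}}{21}$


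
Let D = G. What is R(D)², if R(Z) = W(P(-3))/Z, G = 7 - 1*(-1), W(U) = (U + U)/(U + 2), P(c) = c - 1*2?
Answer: 25/144 ≈ 0.17361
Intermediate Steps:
P(c) = -2 + c (P(c) = c - 2 = -2 + c)
W(U) = 2*U/(2 + U) (W(U) = (2*U)/(2 + U) = 2*U/(2 + U))
G = 8 (G = 7 + 1 = 8)
D = 8
R(Z) = 10/(3*Z) (R(Z) = (2*(-2 - 3)/(2 + (-2 - 3)))/Z = (2*(-5)/(2 - 5))/Z = (2*(-5)/(-3))/Z = (2*(-5)*(-⅓))/Z = 10/(3*Z))
R(D)² = ((10/3)/8)² = ((10/3)*(⅛))² = (5/12)² = 25/144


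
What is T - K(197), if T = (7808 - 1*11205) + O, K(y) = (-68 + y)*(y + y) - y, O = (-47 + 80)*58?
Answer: -52112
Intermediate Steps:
O = 1914 (O = 33*58 = 1914)
K(y) = -y + 2*y*(-68 + y) (K(y) = (-68 + y)*(2*y) - y = 2*y*(-68 + y) - y = -y + 2*y*(-68 + y))
T = -1483 (T = (7808 - 1*11205) + 1914 = (7808 - 11205) + 1914 = -3397 + 1914 = -1483)
T - K(197) = -1483 - 197*(-137 + 2*197) = -1483 - 197*(-137 + 394) = -1483 - 197*257 = -1483 - 1*50629 = -1483 - 50629 = -52112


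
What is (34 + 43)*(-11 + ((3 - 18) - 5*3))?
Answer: -3157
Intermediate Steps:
(34 + 43)*(-11 + ((3 - 18) - 5*3)) = 77*(-11 + (-15 - 15)) = 77*(-11 - 30) = 77*(-41) = -3157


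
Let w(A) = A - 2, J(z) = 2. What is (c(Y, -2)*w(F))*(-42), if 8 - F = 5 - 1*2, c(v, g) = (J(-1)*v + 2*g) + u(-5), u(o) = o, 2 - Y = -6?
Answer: -882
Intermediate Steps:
Y = 8 (Y = 2 - 1*(-6) = 2 + 6 = 8)
c(v, g) = -5 + 2*g + 2*v (c(v, g) = (2*v + 2*g) - 5 = (2*g + 2*v) - 5 = -5 + 2*g + 2*v)
F = 5 (F = 8 - (5 - 1*2) = 8 - (5 - 2) = 8 - 1*3 = 8 - 3 = 5)
w(A) = -2 + A
(c(Y, -2)*w(F))*(-42) = ((-5 + 2*(-2) + 2*8)*(-2 + 5))*(-42) = ((-5 - 4 + 16)*3)*(-42) = (7*3)*(-42) = 21*(-42) = -882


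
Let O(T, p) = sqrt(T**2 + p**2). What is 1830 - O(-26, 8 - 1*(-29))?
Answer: 1830 - sqrt(2045) ≈ 1784.8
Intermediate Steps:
1830 - O(-26, 8 - 1*(-29)) = 1830 - sqrt((-26)**2 + (8 - 1*(-29))**2) = 1830 - sqrt(676 + (8 + 29)**2) = 1830 - sqrt(676 + 37**2) = 1830 - sqrt(676 + 1369) = 1830 - sqrt(2045)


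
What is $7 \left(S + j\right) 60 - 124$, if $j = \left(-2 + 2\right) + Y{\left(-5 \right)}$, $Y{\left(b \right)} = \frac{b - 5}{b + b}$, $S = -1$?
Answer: $-124$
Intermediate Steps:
$Y{\left(b \right)} = \frac{-5 + b}{2 b}$
$j = 1$ ($j = \left(-2 + 2\right) + \frac{-5 - 5}{2 \left(-5\right)} = 0 + \frac{1}{2} \left(- \frac{1}{5}\right) \left(-10\right) = 0 + 1 = 1$)
$7 \left(S + j\right) 60 - 124 = 7 \left(-1 + 1\right) 60 - 124 = 7 \cdot 0 \cdot 60 - 124 = 0 \cdot 60 - 124 = 0 - 124 = -124$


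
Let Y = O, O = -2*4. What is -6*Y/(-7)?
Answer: -48/7 ≈ -6.8571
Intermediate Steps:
O = -8
Y = -8
-6*Y/(-7) = -6*(-8)/(-7) = 48*(-⅐) = -48/7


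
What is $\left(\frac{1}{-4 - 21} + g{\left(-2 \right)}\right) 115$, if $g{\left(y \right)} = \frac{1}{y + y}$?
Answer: $- \frac{667}{20} \approx -33.35$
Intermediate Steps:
$g{\left(y \right)} = \frac{1}{2 y}$
$\left(\frac{1}{-4 - 21} + g{\left(-2 \right)}\right) 115 = \left(\frac{1}{-4 - 21} + \frac{1}{2 \left(-2\right)}\right) 115 = \left(\frac{1}{-25} + \frac{1}{2} \left(- \frac{1}{2}\right)\right) 115 = \left(- \frac{1}{25} - \frac{1}{4}\right) 115 = \left(- \frac{29}{100}\right) 115 = - \frac{667}{20}$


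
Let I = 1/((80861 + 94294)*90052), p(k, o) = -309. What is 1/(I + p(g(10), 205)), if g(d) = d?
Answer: -15773058060/4873874940539 ≈ -0.0032362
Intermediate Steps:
I = 1/15773058060 (I = (1/90052)/175155 = (1/175155)*(1/90052) = 1/15773058060 ≈ 6.3399e-11)
1/(I + p(g(10), 205)) = 1/(1/15773058060 - 309) = 1/(-4873874940539/15773058060) = -15773058060/4873874940539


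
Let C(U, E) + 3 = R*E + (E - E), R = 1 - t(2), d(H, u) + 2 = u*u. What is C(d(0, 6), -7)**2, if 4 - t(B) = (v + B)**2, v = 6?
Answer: 184900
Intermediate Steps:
d(H, u) = -2 + u**2 (d(H, u) = -2 + u*u = -2 + u**2)
t(B) = 4 - (6 + B)**2
R = 61 (R = 1 - (4 - (6 + 2)**2) = 1 - (4 - 1*8**2) = 1 - (4 - 1*64) = 1 - (4 - 64) = 1 - 1*(-60) = 1 + 60 = 61)
C(U, E) = -3 + 61*E (C(U, E) = -3 + (61*E + (E - E)) = -3 + (61*E + 0) = -3 + 61*E)
C(d(0, 6), -7)**2 = (-3 + 61*(-7))**2 = (-3 - 427)**2 = (-430)**2 = 184900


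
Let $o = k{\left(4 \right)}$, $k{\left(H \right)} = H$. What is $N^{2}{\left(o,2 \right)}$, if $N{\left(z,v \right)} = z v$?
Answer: $64$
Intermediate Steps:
$o = 4$
$N{\left(z,v \right)} = v z$
$N^{2}{\left(o,2 \right)} = \left(2 \cdot 4\right)^{2} = 8^{2} = 64$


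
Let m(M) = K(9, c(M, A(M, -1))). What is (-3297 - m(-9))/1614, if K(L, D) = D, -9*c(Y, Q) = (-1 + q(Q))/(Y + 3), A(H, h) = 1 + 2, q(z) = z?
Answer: -44510/21789 ≈ -2.0428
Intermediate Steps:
A(H, h) = 3
c(Y, Q) = -(-1 + Q)/(9*(3 + Y)) (c(Y, Q) = -(-1 + Q)/(9*(Y + 3)) = -(-1 + Q)/(9*(3 + Y)))
m(M) = -2/(9*(3 + M)) (m(M) = (1 - 1*3)/(9*(3 + M)) = (1 - 3)/(9*(3 + M)) = (⅑)*(-2)/(3 + M) = -2/(9*(3 + M)))
(-3297 - m(-9))/1614 = (-3297 - (-2)/(27 + 9*(-9)))/1614 = (-3297 - (-2)/(27 - 81))*(1/1614) = (-3297 - (-2)/(-54))*(1/1614) = (-3297 - (-2)*(-1)/54)*(1/1614) = (-3297 - 1*1/27)*(1/1614) = (-3297 - 1/27)*(1/1614) = -89020/27*1/1614 = -44510/21789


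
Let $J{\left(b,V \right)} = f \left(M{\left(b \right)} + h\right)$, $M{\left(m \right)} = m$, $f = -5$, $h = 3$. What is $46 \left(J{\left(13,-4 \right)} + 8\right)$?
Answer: $-3312$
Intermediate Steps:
$J{\left(b,V \right)} = -15 - 5 b$ ($J{\left(b,V \right)} = - 5 \left(b + 3\right) = - 5 \left(3 + b\right) = -15 - 5 b$)
$46 \left(J{\left(13,-4 \right)} + 8\right) = 46 \left(\left(-15 - 65\right) + 8\right) = 46 \left(-80 + 8\right) = 46 \left(-72\right) = -3312$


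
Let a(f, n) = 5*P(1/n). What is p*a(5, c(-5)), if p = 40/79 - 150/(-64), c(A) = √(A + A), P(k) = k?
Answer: -7205*I*√10/5056 ≈ -4.5064*I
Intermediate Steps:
c(A) = √2*√A (c(A) = √(2*A) = √2*√A)
a(f, n) = 5/n
p = 7205/2528 (p = 40*(1/79) - 150*(-1/64) = 40/79 + 75/32 = 7205/2528 ≈ 2.8501)
p*a(5, c(-5)) = 7205*(5/((√2*√(-5))))/2528 = 7205*(5/((√2*(I*√5))))/2528 = 7205*(5/((I*√10)))/2528 = 7205*(5*(-I*√10/10))/2528 = 7205*(-I*√10/2)/2528 = -7205*I*√10/5056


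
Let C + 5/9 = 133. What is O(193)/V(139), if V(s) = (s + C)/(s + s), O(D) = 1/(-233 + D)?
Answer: -1251/48860 ≈ -0.025604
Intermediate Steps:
C = 1192/9 (C = -5/9 + 133 = 1192/9 ≈ 132.44)
V(s) = (1192/9 + s)/(2*s) (V(s) = (s + 1192/9)/(s + s) = (1192/9 + s)/((2*s)) = (1192/9 + s)*(1/(2*s)) = (1192/9 + s)/(2*s))
O(193)/V(139) = 1/((-233 + 193)*(((1/18)*(1192 + 9*139)/139))) = 1/((-40)*(((1/18)*(1/139)*(1192 + 1251)))) = -1/(40*((1/18)*(1/139)*2443)) = -1/(40*2443/2502) = -1/40*2502/2443 = -1251/48860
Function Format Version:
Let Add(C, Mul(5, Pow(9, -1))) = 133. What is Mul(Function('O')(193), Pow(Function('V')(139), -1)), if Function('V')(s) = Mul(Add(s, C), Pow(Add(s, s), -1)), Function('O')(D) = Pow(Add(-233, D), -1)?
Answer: Rational(-1251, 48860) ≈ -0.025604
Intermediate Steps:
C = Rational(1192, 9) (C = Add(Rational(-5, 9), 133) = Rational(1192, 9) ≈ 132.44)
Function('V')(s) = Mul(Rational(1, 2), Pow(s, -1), Add(Rational(1192, 9), s)) (Function('V')(s) = Mul(Add(s, Rational(1192, 9)), Pow(Add(s, s), -1)) = Mul(Add(Rational(1192, 9), s), Pow(Mul(2, s), -1)) = Mul(Add(Rational(1192, 9), s), Mul(Rational(1, 2), Pow(s, -1))) = Mul(Rational(1, 2), Pow(s, -1), Add(Rational(1192, 9), s)))
Mul(Function('O')(193), Pow(Function('V')(139), -1)) = Mul(Pow(Add(-233, 193), -1), Pow(Mul(Rational(1, 18), Pow(139, -1), Add(1192, Mul(9, 139))), -1)) = Mul(Pow(-40, -1), Pow(Mul(Rational(1, 18), Rational(1, 139), Add(1192, 1251)), -1)) = Mul(Rational(-1, 40), Pow(Mul(Rational(1, 18), Rational(1, 139), 2443), -1)) = Mul(Rational(-1, 40), Pow(Rational(2443, 2502), -1)) = Mul(Rational(-1, 40), Rational(2502, 2443)) = Rational(-1251, 48860)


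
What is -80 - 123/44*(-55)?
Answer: 295/4 ≈ 73.750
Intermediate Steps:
-80 - 123/44*(-55) = -80 + 615/4 = 295/4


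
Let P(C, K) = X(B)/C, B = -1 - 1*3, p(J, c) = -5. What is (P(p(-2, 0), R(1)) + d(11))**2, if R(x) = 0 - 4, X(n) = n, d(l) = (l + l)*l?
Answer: 1473796/25 ≈ 58952.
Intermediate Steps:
B = -4 (B = -1 - 3 = -4)
d(l) = 2*l**2 (d(l) = (2*l)*l = 2*l**2)
R(x) = -4
P(C, K) = -4/C
(P(p(-2, 0), R(1)) + d(11))**2 = (-4/(-5) + 2*11**2)**2 = (-4*(-1/5) + 2*121)**2 = (4/5 + 242)**2 = (1214/5)**2 = 1473796/25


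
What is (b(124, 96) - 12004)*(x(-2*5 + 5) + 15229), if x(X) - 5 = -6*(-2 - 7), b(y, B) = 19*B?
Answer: -155631840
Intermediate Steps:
x(X) = 59 (x(X) = 5 - 6*(-2 - 7) = 5 - 6*(-9) = 5 + 54 = 59)
(b(124, 96) - 12004)*(x(-2*5 + 5) + 15229) = (19*96 - 12004)*(59 + 15229) = (1824 - 12004)*15288 = -10180*15288 = -155631840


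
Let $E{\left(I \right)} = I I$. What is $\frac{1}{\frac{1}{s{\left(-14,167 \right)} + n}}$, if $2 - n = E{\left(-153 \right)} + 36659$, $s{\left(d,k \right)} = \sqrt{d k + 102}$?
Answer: $-60066 + 2 i \sqrt{559} \approx -60066.0 + 47.286 i$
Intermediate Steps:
$E{\left(I \right)} = I^{2}$
$s{\left(d,k \right)} = \sqrt{102 + d k}$
$n = -60066$ ($n = 2 - \left(\left(-153\right)^{2} + 36659\right) = 2 - \left(23409 + 36659\right) = 2 - 60068 = -60066$)
$\frac{1}{\frac{1}{s{\left(-14,167 \right)} + n}} = \frac{1}{\frac{1}{\sqrt{102 - 2338} - 60066}} = \frac{1}{\frac{1}{\sqrt{-2236} - 60066}} = \frac{1}{\frac{1}{2 i \sqrt{559} - 60066}} = \frac{1}{\frac{1}{-60066 + 2 i \sqrt{559}}} = -60066 + 2 i \sqrt{559}$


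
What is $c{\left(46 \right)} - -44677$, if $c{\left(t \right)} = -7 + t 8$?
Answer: $45038$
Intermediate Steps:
$c{\left(t \right)} = -7 + 8 t$
$c{\left(46 \right)} - -44677 = \left(-7 + 8 \cdot 46\right) - -44677 = \left(-7 + 368\right) + 44677 = 361 + 44677 = 45038$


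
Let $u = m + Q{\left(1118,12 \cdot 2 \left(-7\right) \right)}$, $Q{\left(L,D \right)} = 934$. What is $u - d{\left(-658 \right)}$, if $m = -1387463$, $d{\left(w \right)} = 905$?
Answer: $-1387434$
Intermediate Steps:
$u = -1386529$ ($u = -1387463 + 934 = -1386529$)
$u - d{\left(-658 \right)} = -1386529 - 905 = -1387434$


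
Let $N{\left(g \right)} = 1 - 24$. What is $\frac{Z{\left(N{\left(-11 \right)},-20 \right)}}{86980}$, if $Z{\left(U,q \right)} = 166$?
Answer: $\frac{83}{43490} \approx 0.0019085$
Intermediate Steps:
$N{\left(g \right)} = -23$ ($N{\left(g \right)} = 1 - 24 = -23$)
$\frac{Z{\left(N{\left(-11 \right)},-20 \right)}}{86980} = \frac{166}{86980} = 166 \cdot \frac{1}{86980} = \frac{83}{43490}$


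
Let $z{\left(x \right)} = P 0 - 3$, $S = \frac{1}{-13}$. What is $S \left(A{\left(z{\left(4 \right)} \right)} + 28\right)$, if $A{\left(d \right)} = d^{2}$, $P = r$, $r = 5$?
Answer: $- \frac{37}{13} \approx -2.8462$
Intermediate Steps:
$S = - \frac{1}{13} \approx -0.076923$
$P = 5$
$z{\left(x \right)} = -3$ ($z{\left(x \right)} = 5 \cdot 0 - 3 = 0 - 3 = -3$)
$S \left(A{\left(z{\left(4 \right)} \right)} + 28\right) = - \frac{\left(-3\right)^{2} + 28}{13} = - \frac{9 + 28}{13} = \left(- \frac{1}{13}\right) 37 = - \frac{37}{13}$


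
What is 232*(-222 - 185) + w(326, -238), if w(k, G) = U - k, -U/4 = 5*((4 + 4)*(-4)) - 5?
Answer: -94090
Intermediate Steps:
U = 660 (U = -4*(5*((4 + 4)*(-4)) - 5) = -4*(5*(8*(-4)) - 5) = -4*(5*(-32) - 5) = -4*(-160 - 5) = -4*(-165) = 660)
w(k, G) = 660 - k
232*(-222 - 185) + w(326, -238) = 232*(-222 - 185) + (660 - 1*326) = 232*(-407) + (660 - 326) = -94424 + 334 = -94090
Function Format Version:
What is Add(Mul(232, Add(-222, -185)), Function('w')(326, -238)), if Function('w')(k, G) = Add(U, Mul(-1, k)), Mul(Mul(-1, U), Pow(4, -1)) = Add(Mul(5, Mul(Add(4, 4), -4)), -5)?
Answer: -94090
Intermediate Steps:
U = 660 (U = Mul(-4, Add(Mul(5, Mul(Add(4, 4), -4)), -5)) = Mul(-4, Add(Mul(5, Mul(8, -4)), -5)) = Mul(-4, Add(Mul(5, -32), -5)) = Mul(-4, Add(-160, -5)) = Mul(-4, -165) = 660)
Function('w')(k, G) = Add(660, Mul(-1, k))
Add(Mul(232, Add(-222, -185)), Function('w')(326, -238)) = Add(Mul(232, Add(-222, -185)), Add(660, Mul(-1, 326))) = Add(Mul(232, -407), Add(660, -326)) = Add(-94424, 334) = -94090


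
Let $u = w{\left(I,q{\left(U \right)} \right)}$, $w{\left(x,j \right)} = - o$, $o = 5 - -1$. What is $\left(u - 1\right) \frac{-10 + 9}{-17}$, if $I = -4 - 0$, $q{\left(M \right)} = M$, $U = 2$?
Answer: $- \frac{7}{17} \approx -0.41176$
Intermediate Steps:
$I = -4$ ($I = -4 + 0 = -4$)
$o = 6$ ($o = 5 + 1 = 6$)
$w{\left(x,j \right)} = -6$ ($w{\left(x,j \right)} = \left(-1\right) 6 = -6$)
$u = -6$
$\left(u - 1\right) \frac{-10 + 9}{-17} = \left(-6 - 1\right) \frac{-10 + 9}{-17} = - 7 \left(\left(-1\right) \left(- \frac{1}{17}\right)\right) = \left(-7\right) \frac{1}{17} = - \frac{7}{17}$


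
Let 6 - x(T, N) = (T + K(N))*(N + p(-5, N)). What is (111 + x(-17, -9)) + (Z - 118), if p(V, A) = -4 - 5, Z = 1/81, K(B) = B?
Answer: -37988/81 ≈ -468.99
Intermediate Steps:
Z = 1/81 ≈ 0.012346
p(V, A) = -9
x(T, N) = 6 - (-9 + N)*(N + T) (x(T, N) = 6 - (T + N)*(N - 9) = 6 - (N + T)*(-9 + N) = 6 - (-9 + N)*(N + T))
(111 + x(-17, -9)) + (Z - 118) = (111 + (6 - 1*(-9)² + 9*(-9) + 9*(-17) - 1*(-9)*(-17))) + (1/81 - 118) = (111 + (6 - 1*81 - 81 - 153 - 153)) - 9557/81 = (111 + (6 - 81 - 81 - 153 - 153)) - 9557/81 = (111 - 462) - 9557/81 = -351 - 9557/81 = -37988/81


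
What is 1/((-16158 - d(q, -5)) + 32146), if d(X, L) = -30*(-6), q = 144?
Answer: 1/15808 ≈ 6.3259e-5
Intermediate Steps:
d(X, L) = 180
1/((-16158 - d(q, -5)) + 32146) = 1/((-16158 - 1*180) + 32146) = 1/((-16158 - 180) + 32146) = 1/(-16338 + 32146) = 1/15808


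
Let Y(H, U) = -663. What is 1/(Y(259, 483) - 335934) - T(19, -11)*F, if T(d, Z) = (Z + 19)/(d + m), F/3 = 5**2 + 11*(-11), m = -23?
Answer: -193879873/336597 ≈ -576.00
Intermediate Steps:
F = -288 (F = 3*(5**2 + 11*(-11)) = 3*(25 - 121) = 3*(-96) = -288)
T(d, Z) = (19 + Z)/(-23 + d) (T(d, Z) = (Z + 19)/(d - 23) = (19 + Z)/(-23 + d))
1/(Y(259, 483) - 335934) - T(19, -11)*F = 1/(-663 - 335934) - (19 - 11)/(-23 + 19)*(-288) = 1/(-336597) - 8/(-4)*(-288) = -1/336597 - (-1/4*8)*(-288) = -1/336597 - (-2)*(-288) = -1/336597 - 1*576 = -1/336597 - 576 = -193879873/336597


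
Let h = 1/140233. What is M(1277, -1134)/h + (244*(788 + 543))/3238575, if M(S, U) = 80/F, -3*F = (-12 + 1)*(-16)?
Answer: -6812322747221/35624325 ≈ -1.9123e+5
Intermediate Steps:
F = -176/3 (F = -(-12 + 1)*(-16)/3 = -(-11)*(-16)/3 = -⅓*176 = -176/3 ≈ -58.667)
M(S, U) = -15/11 (M(S, U) = 80/(-176/3) = 80*(-3/176) = -15/11)
h = 1/140233 ≈ 7.1310e-6
M(1277, -1134)/h + (244*(788 + 543))/3238575 = -15/(11*1/140233) + (244*(788 + 543))/3238575 = -15/11*140233 + (244*1331)*(1/3238575) = -2103495/11 + 324764*(1/3238575) = -2103495/11 + 324764/3238575 = -6812322747221/35624325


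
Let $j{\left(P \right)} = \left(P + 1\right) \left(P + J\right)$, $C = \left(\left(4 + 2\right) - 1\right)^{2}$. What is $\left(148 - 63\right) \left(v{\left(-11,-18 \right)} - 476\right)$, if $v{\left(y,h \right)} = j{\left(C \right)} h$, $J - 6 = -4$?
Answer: $-1114520$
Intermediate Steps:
$J = 2$ ($J = 6 - 4 = 2$)
$C = 25$ ($C = \left(6 - 1\right)^{2} = 5^{2} = 25$)
$j{\left(P \right)} = \left(1 + P\right) \left(2 + P\right)$ ($j{\left(P \right)} = \left(P + 1\right) \left(P + 2\right) = \left(1 + P\right) \left(2 + P\right)$)
$v{\left(y,h \right)} = 702 h$ ($v{\left(y,h \right)} = \left(2 + 25^{2} + 3 \cdot 25\right) h = \left(2 + 625 + 75\right) h = 702 h$)
$\left(148 - 63\right) \left(v{\left(-11,-18 \right)} - 476\right) = \left(148 - 63\right) \left(702 \left(-18\right) - 476\right) = 85 \left(-12636 - 476\right) = 85 \left(-13112\right) = -1114520$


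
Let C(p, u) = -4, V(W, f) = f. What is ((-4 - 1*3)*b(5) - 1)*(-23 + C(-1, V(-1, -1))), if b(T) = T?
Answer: 972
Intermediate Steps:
((-4 - 1*3)*b(5) - 1)*(-23 + C(-1, V(-1, -1))) = ((-4 - 1*3)*5 - 1)*(-23 - 4) = ((-4 - 3)*5 - 1)*(-27) = (-7*5 - 1)*(-27) = (-35 - 1)*(-27) = -36*(-27) = 972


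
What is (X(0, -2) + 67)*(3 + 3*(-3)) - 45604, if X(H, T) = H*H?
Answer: -46006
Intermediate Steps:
X(H, T) = H²
(X(0, -2) + 67)*(3 + 3*(-3)) - 45604 = (0² + 67)*(3 + 3*(-3)) - 45604 = (0 + 67)*(3 - 9) - 45604 = 67*(-6) - 45604 = -402 - 45604 = -46006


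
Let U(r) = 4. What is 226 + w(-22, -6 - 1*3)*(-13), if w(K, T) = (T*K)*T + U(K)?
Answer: 23340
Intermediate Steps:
w(K, T) = 4 + K*T² (w(K, T) = (T*K)*T + 4 = (K*T)*T + 4 = K*T² + 4 = 4 + K*T²)
226 + w(-22, -6 - 1*3)*(-13) = 226 + (4 - 22*(-6 - 1*3)²)*(-13) = 226 + (4 - 22*(-6 - 3)²)*(-13) = 226 + (4 - 22*(-9)²)*(-13) = 226 + (4 - 22*81)*(-13) = 226 + (4 - 1782)*(-13) = 226 - 1778*(-13) = 226 + 23114 = 23340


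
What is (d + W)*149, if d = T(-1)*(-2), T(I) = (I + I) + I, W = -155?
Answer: -22201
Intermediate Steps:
T(I) = 3*I (T(I) = 2*I + I = 3*I)
d = 6 (d = (3*(-1))*(-2) = -3*(-2) = 6)
(d + W)*149 = (6 - 155)*149 = -149*149 = -22201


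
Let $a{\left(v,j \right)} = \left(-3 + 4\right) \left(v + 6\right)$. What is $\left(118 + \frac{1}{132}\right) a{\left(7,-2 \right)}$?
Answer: $\frac{202501}{132} \approx 1534.1$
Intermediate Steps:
$a{\left(v,j \right)} = 6 + v$ ($a{\left(v,j \right)} = 1 \left(6 + v\right) = 6 + v$)
$\left(118 + \frac{1}{132}\right) a{\left(7,-2 \right)} = \left(118 + \frac{1}{132}\right) \left(6 + 7\right) = \left(118 + \frac{1}{132}\right) 13 = \frac{15577}{132} \cdot 13 = \frac{202501}{132}$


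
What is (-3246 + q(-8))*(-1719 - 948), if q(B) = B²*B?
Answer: 10022586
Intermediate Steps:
q(B) = B³
(-3246 + q(-8))*(-1719 - 948) = (-3246 + (-8)³)*(-1719 - 948) = (-3246 - 512)*(-2667) = -3758*(-2667) = 10022586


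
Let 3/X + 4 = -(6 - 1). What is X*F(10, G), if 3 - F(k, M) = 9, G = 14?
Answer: 2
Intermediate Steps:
F(k, M) = -6 (F(k, M) = 3 - 1*9 = 3 - 9 = -6)
X = -⅓ (X = 3/(-4 - (6 - 1)) = 3/(-4 - 1*5) = 3/(-4 - 5) = 3/(-9) = 3*(-⅑) = -⅓ ≈ -0.33333)
X*F(10, G) = -⅓*(-6) = 2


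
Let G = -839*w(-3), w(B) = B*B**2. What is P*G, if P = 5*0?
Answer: 0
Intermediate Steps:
w(B) = B**3
P = 0
G = 22653 (G = -839*(-3)**3 = -839*(-27) = 22653)
P*G = 0*22653 = 0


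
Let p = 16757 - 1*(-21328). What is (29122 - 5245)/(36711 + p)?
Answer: 7959/24932 ≈ 0.31923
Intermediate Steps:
p = 38085 (p = 16757 + 21328 = 38085)
(29122 - 5245)/(36711 + p) = (29122 - 5245)/(36711 + 38085) = 23877/74796 = 23877*(1/74796) = 7959/24932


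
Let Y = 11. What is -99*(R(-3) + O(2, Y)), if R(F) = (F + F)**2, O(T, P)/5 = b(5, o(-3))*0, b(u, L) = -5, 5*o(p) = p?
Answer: -3564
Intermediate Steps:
o(p) = p/5
O(T, P) = 0 (O(T, P) = 5*(-5*0) = 5*0 = 0)
R(F) = 4*F**2 (R(F) = (2*F)**2 = 4*F**2)
-99*(R(-3) + O(2, Y)) = -99*(4*(-3)**2 + 0) = -99*(4*9 + 0) = -99*(36 + 0) = -99*36 = -3564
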